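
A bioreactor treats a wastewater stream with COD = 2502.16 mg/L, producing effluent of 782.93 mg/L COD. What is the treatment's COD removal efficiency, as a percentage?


eta = (COD_in - COD_out) / COD_in * 100
= (2502.16 - 782.93) / 2502.16 * 100
= 68.7098%

68.7098%


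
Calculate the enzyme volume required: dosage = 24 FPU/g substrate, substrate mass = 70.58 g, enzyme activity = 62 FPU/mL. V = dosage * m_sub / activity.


V = dosage * m_sub / activity
V = 24 * 70.58 / 62
V = 27.3213 mL

27.3213 mL


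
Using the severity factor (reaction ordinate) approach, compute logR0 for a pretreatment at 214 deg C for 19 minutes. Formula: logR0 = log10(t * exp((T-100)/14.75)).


logR0 = log10(t * exp((T - 100) / 14.75))
= log10(19 * exp((214 - 100) / 14.75))
= 4.6353

4.6353


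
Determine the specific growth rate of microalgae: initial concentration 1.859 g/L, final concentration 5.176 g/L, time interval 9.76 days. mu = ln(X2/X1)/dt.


mu = ln(X2/X1) / dt
= ln(5.176/1.859) / 9.76
= 0.1049 per day

0.1049 per day


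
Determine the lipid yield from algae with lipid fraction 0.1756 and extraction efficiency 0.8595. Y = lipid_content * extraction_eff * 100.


Y = lipid_content * extraction_eff * 100
= 0.1756 * 0.8595 * 100
= 15.0928%

15.0928%


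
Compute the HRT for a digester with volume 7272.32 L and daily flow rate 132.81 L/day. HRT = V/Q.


HRT = V / Q
= 7272.32 / 132.81
= 54.7573 days

54.7573 days


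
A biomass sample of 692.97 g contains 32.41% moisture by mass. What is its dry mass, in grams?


Wd = Ww * (1 - MC/100)
= 692.97 * (1 - 32.41/100)
= 468.3784 g

468.3784 g


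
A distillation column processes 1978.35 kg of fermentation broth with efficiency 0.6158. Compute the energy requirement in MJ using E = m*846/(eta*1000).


E = m * 846 / (eta * 1000)
= 1978.35 * 846 / (0.6158 * 1000)
= 2717.9021 MJ

2717.9021 MJ


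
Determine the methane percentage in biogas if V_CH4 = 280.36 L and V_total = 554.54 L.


CH4% = V_CH4 / V_total * 100
= 280.36 / 554.54 * 100
= 50.5572%

50.5572%


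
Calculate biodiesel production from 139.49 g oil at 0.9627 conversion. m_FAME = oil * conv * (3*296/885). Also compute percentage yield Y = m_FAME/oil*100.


m_FAME = oil * conv * (3 * 296 / 885) = oil * conv * (888/885)
= 139.49 * 0.9627 * 888 / 885
= 134.7422 g
Y = m_FAME / oil * 100 = conv * (888/885) * 100
= 0.9627 * 888 / 885 * 100
= 96.60%

134.7422 g FAME; Y = 96.60%


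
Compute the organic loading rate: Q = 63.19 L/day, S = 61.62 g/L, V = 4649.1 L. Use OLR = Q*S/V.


OLR = Q * S / V
= 63.19 * 61.62 / 4649.1
= 0.8375 g/L/day

0.8375 g/L/day


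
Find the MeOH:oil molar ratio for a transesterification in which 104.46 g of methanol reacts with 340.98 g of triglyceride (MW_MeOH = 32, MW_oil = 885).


Molar ratio = n_MeOH / n_oil = (MeOH/32) / (oil/885) = (MeOH * 885) / (32 * oil)
= (104.46 * 885) / (32 * 340.98)
= 8.4726

8.4726


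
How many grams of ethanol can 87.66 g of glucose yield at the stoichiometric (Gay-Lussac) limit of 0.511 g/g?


Theoretical ethanol yield: m_EtOH = 0.511 * m_glucose
m_EtOH = 0.511 * 87.66 = 44.7943 g

44.7943 g


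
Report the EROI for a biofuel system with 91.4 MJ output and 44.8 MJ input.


EROI = E_out / E_in
= 91.4 / 44.8
= 2.0402

2.0402


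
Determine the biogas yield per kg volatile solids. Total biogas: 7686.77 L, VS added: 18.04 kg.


Y = V / VS
= 7686.77 / 18.04
= 426.0959 L/kg VS

426.0959 L/kg VS


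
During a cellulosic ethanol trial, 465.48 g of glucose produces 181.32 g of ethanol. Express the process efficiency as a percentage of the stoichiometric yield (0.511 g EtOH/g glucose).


Fermentation efficiency = (actual / (0.511 * glucose)) * 100
= (181.32 / (0.511 * 465.48)) * 100
= 76.2296%

76.2296%


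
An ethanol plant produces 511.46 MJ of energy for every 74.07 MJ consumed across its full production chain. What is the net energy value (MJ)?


NEV = E_out - E_in
= 511.46 - 74.07
= 437.3900 MJ

437.3900 MJ


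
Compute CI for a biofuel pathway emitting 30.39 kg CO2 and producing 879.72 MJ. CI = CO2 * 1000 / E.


CI = CO2 * 1000 / E
= 30.39 * 1000 / 879.72
= 34.5451 g CO2/MJ

34.5451 g CO2/MJ


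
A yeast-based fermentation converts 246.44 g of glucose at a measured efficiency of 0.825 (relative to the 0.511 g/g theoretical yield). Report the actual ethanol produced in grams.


Actual ethanol: m = 0.511 * 246.44 * 0.825
m = 103.8929 g

103.8929 g


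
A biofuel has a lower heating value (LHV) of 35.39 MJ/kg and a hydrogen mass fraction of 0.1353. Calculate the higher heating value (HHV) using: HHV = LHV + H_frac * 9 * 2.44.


HHV = LHV + H_frac * 9 * 2.44
= 35.39 + 0.1353 * 9 * 2.44
= 38.3612 MJ/kg

38.3612 MJ/kg


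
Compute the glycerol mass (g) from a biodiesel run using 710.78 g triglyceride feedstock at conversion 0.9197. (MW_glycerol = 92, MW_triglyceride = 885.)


glycerol = oil * conv * (92/885)
= 710.78 * 0.9197 * 92 / 885
= 67.9557 g

67.9557 g


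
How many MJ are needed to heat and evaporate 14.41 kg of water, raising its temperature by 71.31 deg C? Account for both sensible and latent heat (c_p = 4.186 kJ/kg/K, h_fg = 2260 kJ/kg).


E = m_water * (4.186 * dT + 2260) / 1000
= 14.41 * (4.186 * 71.31 + 2260) / 1000
= 36.8680 MJ

36.8680 MJ


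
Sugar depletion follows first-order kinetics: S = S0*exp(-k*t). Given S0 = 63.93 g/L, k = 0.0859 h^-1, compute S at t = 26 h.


S = S0 * exp(-k * t)
S = 63.93 * exp(-0.0859 * 26)
S = 6.8510 g/L

6.8510 g/L


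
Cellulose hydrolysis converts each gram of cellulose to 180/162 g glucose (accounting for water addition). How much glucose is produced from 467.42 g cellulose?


glucose = cellulose * 180/162
= 467.42 * 180/162
= 519.3556 g

519.3556 g


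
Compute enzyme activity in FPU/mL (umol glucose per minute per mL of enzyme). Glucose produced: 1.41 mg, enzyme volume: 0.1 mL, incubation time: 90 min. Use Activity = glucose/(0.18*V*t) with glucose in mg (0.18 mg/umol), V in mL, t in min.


Activity = glucose_mg / (0.18 mg/umol * V_mL * t_min)
= 1.41 / (0.18 * 0.1 * 90)
= 0.8704 FPU/mL

0.8704 FPU/mL


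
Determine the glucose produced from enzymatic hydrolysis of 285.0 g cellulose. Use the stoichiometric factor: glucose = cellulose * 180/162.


glucose = cellulose * 180/162
= 285.0 * 180/162
= 316.6667 g

316.6667 g


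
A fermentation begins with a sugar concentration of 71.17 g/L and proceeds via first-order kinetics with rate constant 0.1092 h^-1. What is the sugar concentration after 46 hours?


S = S0 * exp(-k * t)
S = 71.17 * exp(-0.1092 * 46)
S = 0.4685 g/L

0.4685 g/L


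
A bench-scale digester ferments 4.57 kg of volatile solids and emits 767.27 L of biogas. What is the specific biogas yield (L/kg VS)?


Y = V / VS
= 767.27 / 4.57
= 167.8928 L/kg VS

167.8928 L/kg VS


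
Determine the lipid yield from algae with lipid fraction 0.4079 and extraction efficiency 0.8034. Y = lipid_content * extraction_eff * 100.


Y = lipid_content * extraction_eff * 100
= 0.4079 * 0.8034 * 100
= 32.7707%

32.7707%


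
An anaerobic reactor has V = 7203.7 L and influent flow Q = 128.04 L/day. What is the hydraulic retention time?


HRT = V / Q
= 7203.7 / 128.04
= 56.2613 days

56.2613 days


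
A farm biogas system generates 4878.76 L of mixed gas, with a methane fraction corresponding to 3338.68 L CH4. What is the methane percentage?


CH4% = V_CH4 / V_total * 100
= 3338.68 / 4878.76 * 100
= 68.4330%

68.4330%


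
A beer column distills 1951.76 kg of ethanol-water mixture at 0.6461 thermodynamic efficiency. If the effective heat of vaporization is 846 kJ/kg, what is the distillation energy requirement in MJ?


E = m * 846 / (eta * 1000)
= 1951.76 * 846 / (0.6461 * 1000)
= 2555.6245 MJ

2555.6245 MJ


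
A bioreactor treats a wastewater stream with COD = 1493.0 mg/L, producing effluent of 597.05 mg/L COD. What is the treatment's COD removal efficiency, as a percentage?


eta = (COD_in - COD_out) / COD_in * 100
= (1493.0 - 597.05) / 1493.0 * 100
= 60.0100%

60.0100%


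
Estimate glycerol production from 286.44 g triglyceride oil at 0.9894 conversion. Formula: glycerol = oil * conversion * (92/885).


glycerol = oil * conv * (92/885)
= 286.44 * 0.9894 * 92 / 885
= 29.4612 g

29.4612 g


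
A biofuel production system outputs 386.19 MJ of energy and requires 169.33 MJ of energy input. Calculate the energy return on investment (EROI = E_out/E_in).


EROI = E_out / E_in
= 386.19 / 169.33
= 2.2807

2.2807


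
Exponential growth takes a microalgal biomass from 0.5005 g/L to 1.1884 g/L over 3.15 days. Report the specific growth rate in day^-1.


mu = ln(X2/X1) / dt
= ln(1.1884/0.5005) / 3.15
= 0.2745 per day

0.2745 per day


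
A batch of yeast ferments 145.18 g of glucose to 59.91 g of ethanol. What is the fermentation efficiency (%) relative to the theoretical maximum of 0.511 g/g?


Fermentation efficiency = (actual / (0.511 * glucose)) * 100
= (59.91 / (0.511 * 145.18)) * 100
= 80.7554%

80.7554%


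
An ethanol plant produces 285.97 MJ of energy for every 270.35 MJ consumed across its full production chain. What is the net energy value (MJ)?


NEV = E_out - E_in
= 285.97 - 270.35
= 15.6200 MJ

15.6200 MJ


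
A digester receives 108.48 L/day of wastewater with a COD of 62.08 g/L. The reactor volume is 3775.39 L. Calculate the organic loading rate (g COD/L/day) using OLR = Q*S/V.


OLR = Q * S / V
= 108.48 * 62.08 / 3775.39
= 1.7838 g/L/day

1.7838 g/L/day


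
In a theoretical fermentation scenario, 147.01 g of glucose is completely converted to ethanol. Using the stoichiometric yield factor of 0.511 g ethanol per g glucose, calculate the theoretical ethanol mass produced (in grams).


Theoretical ethanol yield: m_EtOH = 0.511 * m_glucose
m_EtOH = 0.511 * 147.01 = 75.1221 g

75.1221 g


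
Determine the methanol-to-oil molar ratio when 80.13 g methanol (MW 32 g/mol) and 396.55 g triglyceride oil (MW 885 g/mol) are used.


Molar ratio = n_MeOH / n_oil = (MeOH/32) / (oil/885) = (MeOH * 885) / (32 * oil)
= (80.13 * 885) / (32 * 396.55)
= 5.5884

5.5884


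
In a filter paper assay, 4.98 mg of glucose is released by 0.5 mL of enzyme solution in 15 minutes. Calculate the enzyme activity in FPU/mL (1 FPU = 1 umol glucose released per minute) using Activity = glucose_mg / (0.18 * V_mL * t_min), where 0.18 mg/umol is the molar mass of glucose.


Activity = glucose_mg / (0.18 mg/umol * V_mL * t_min)
= 4.98 / (0.18 * 0.5 * 15)
= 3.6889 FPU/mL

3.6889 FPU/mL


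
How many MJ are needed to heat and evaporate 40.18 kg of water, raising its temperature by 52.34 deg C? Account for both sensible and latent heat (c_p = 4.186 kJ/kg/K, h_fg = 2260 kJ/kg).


E = m_water * (4.186 * dT + 2260) / 1000
= 40.18 * (4.186 * 52.34 + 2260) / 1000
= 99.6100 MJ

99.6100 MJ


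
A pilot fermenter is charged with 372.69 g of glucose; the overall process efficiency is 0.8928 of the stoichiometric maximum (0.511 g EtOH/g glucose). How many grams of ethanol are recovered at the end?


Actual ethanol: m = 0.511 * 372.69 * 0.8928
m = 170.0289 g

170.0289 g


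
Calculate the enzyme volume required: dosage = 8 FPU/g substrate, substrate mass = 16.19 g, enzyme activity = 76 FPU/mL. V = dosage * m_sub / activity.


V = dosage * m_sub / activity
V = 8 * 16.19 / 76
V = 1.7042 mL

1.7042 mL


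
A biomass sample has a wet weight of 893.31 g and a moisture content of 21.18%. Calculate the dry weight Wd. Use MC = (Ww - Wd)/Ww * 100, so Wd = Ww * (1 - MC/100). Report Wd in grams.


Wd = Ww * (1 - MC/100)
= 893.31 * (1 - 21.18/100)
= 704.1069 g

704.1069 g


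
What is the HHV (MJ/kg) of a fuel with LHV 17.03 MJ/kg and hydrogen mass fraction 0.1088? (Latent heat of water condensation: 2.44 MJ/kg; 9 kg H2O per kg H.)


HHV = LHV + H_frac * 9 * 2.44
= 17.03 + 0.1088 * 9 * 2.44
= 19.4192 MJ/kg

19.4192 MJ/kg


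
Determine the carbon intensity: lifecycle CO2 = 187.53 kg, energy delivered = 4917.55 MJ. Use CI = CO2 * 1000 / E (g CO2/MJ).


CI = CO2 * 1000 / E
= 187.53 * 1000 / 4917.55
= 38.1348 g CO2/MJ

38.1348 g CO2/MJ


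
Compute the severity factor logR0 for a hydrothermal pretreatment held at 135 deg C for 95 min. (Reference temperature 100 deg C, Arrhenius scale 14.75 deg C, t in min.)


logR0 = log10(t * exp((T - 100) / 14.75))
= log10(95 * exp((135 - 100) / 14.75))
= 3.0083

3.0083


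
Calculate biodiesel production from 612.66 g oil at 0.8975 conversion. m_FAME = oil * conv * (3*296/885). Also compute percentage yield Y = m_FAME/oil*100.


m_FAME = oil * conv * (3 * 296 / 885) = oil * conv * (888/885)
= 612.66 * 0.8975 * 888 / 885
= 551.7263 g
Y = m_FAME / oil * 100 = conv * (888/885) * 100
= 0.8975 * 888 / 885 * 100
= 90.05%

551.7263 g FAME; Y = 90.05%


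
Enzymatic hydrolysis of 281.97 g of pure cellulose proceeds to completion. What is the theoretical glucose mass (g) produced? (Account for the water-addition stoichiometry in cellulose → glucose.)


glucose = cellulose * 180/162
= 281.97 * 180/162
= 313.3000 g

313.3000 g


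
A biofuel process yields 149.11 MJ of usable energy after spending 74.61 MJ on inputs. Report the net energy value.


NEV = E_out - E_in
= 149.11 - 74.61
= 74.5000 MJ

74.5000 MJ


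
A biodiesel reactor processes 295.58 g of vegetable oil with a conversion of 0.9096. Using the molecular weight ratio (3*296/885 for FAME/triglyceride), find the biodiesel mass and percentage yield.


m_FAME = oil * conv * (3 * 296 / 885) = oil * conv * (888/885)
= 295.58 * 0.9096 * 888 / 885
= 269.7710 g
Y = m_FAME / oil * 100 = conv * (888/885) * 100
= 0.9096 * 888 / 885 * 100
= 91.27%

269.7710 g FAME; Y = 91.27%


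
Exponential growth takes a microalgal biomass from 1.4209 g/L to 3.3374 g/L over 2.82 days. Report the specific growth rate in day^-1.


mu = ln(X2/X1) / dt
= ln(3.3374/1.4209) / 2.82
= 0.3028 per day

0.3028 per day


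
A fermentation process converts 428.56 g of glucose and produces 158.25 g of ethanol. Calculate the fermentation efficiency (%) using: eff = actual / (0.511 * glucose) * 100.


Fermentation efficiency = (actual / (0.511 * glucose)) * 100
= (158.25 / (0.511 * 428.56)) * 100
= 72.2622%

72.2622%


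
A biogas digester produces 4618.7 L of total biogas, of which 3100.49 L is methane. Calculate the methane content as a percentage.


CH4% = V_CH4 / V_total * 100
= 3100.49 / 4618.7 * 100
= 67.1291%

67.1291%


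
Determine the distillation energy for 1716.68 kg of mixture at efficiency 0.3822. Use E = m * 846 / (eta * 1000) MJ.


E = m * 846 / (eta * 1000)
= 1716.68 * 846 / (0.3822 * 1000)
= 3799.8725 MJ

3799.8725 MJ


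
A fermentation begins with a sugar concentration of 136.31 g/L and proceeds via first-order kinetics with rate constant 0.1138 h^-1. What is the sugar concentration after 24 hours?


S = S0 * exp(-k * t)
S = 136.31 * exp(-0.1138 * 24)
S = 8.8794 g/L

8.8794 g/L


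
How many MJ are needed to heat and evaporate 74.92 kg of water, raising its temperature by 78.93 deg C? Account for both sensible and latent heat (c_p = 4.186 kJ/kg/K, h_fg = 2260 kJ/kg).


E = m_water * (4.186 * dT + 2260) / 1000
= 74.92 * (4.186 * 78.93 + 2260) / 1000
= 194.0728 MJ

194.0728 MJ


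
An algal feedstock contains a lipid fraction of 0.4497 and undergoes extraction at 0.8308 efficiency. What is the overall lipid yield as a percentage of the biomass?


Y = lipid_content * extraction_eff * 100
= 0.4497 * 0.8308 * 100
= 37.3611%

37.3611%


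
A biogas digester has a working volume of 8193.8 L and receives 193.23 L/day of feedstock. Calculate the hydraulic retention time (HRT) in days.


HRT = V / Q
= 8193.8 / 193.23
= 42.4044 days

42.4044 days


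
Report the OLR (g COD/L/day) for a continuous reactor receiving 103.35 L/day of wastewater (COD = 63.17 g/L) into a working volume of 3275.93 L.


OLR = Q * S / V
= 103.35 * 63.17 / 3275.93
= 1.9929 g/L/day

1.9929 g/L/day


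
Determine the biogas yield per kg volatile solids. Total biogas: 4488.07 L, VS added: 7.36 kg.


Y = V / VS
= 4488.07 / 7.36
= 609.7921 L/kg VS

609.7921 L/kg VS


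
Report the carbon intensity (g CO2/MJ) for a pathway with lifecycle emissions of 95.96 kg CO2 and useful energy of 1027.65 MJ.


CI = CO2 * 1000 / E
= 95.96 * 1000 / 1027.65
= 93.3781 g CO2/MJ

93.3781 g CO2/MJ


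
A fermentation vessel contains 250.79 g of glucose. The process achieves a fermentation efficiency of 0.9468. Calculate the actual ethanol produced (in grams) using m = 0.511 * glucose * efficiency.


Actual ethanol: m = 0.511 * 250.79 * 0.9468
m = 121.3359 g

121.3359 g


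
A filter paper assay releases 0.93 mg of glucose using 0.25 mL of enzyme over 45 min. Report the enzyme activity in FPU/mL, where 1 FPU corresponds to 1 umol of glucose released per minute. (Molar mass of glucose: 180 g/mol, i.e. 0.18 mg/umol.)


Activity = glucose_mg / (0.18 mg/umol * V_mL * t_min)
= 0.93 / (0.18 * 0.25 * 45)
= 0.4593 FPU/mL

0.4593 FPU/mL


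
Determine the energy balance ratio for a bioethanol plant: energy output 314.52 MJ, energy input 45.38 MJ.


EROI = E_out / E_in
= 314.52 / 45.38
= 6.9308

6.9308


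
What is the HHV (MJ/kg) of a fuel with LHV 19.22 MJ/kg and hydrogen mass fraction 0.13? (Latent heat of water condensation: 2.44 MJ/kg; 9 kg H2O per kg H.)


HHV = LHV + H_frac * 9 * 2.44
= 19.22 + 0.13 * 9 * 2.44
= 22.0748 MJ/kg

22.0748 MJ/kg


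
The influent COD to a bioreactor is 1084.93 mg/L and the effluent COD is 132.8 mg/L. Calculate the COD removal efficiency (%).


eta = (COD_in - COD_out) / COD_in * 100
= (1084.93 - 132.8) / 1084.93 * 100
= 87.7596%

87.7596%


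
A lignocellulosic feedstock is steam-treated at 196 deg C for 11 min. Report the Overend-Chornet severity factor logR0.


logR0 = log10(t * exp((T - 100) / 14.75))
= log10(11 * exp((196 - 100) / 14.75))
= 3.8680

3.8680


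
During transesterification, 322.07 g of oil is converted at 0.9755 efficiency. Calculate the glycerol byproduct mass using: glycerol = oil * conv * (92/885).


glycerol = oil * conv * (92/885)
= 322.07 * 0.9755 * 92 / 885
= 32.6604 g

32.6604 g


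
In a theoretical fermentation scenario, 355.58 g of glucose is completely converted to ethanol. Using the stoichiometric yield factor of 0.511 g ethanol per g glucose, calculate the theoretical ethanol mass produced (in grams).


Theoretical ethanol yield: m_EtOH = 0.511 * m_glucose
m_EtOH = 0.511 * 355.58 = 181.7014 g

181.7014 g


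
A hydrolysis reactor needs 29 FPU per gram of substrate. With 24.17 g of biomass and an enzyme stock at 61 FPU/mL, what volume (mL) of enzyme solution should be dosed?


V = dosage * m_sub / activity
V = 29 * 24.17 / 61
V = 11.4907 mL

11.4907 mL


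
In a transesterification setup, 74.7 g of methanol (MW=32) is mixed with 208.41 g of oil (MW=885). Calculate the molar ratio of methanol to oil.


Molar ratio = n_MeOH / n_oil = (MeOH/32) / (oil/885) = (MeOH * 885) / (32 * oil)
= (74.7 * 885) / (32 * 208.41)
= 9.9128

9.9128


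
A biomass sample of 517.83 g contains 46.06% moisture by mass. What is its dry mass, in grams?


Wd = Ww * (1 - MC/100)
= 517.83 * (1 - 46.06/100)
= 279.3175 g

279.3175 g


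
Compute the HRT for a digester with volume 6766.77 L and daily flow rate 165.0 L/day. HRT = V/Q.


HRT = V / Q
= 6766.77 / 165.0
= 41.0107 days

41.0107 days


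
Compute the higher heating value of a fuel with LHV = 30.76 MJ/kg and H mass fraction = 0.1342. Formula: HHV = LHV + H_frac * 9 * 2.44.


HHV = LHV + H_frac * 9 * 2.44
= 30.76 + 0.1342 * 9 * 2.44
= 33.7070 MJ/kg

33.7070 MJ/kg


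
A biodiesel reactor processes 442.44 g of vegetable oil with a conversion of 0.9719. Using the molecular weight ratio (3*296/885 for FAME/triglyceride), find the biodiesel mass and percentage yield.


m_FAME = oil * conv * (3 * 296 / 885) = oil * conv * (888/885)
= 442.44 * 0.9719 * 888 / 885
= 431.4651 g
Y = m_FAME / oil * 100 = conv * (888/885) * 100
= 0.9719 * 888 / 885 * 100
= 97.52%

431.4651 g FAME; Y = 97.52%


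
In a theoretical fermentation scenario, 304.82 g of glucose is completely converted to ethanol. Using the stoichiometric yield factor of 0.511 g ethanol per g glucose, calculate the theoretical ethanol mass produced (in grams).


Theoretical ethanol yield: m_EtOH = 0.511 * m_glucose
m_EtOH = 0.511 * 304.82 = 155.7630 g

155.7630 g


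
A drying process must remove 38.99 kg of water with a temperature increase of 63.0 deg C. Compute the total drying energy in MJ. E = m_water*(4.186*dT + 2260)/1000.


E = m_water * (4.186 * dT + 2260) / 1000
= 38.99 * (4.186 * 63.0 + 2260) / 1000
= 98.3998 MJ

98.3998 MJ


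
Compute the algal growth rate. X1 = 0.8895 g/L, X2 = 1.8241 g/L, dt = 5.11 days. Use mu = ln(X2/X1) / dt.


mu = ln(X2/X1) / dt
= ln(1.8241/0.8895) / 5.11
= 0.1405 per day

0.1405 per day


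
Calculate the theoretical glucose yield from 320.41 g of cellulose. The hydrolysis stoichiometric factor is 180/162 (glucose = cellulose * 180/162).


glucose = cellulose * 180/162
= 320.41 * 180/162
= 356.0111 g

356.0111 g


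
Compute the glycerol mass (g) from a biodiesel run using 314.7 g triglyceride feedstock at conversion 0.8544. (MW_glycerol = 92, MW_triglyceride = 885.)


glycerol = oil * conv * (92/885)
= 314.7 * 0.8544 * 92 / 885
= 27.9513 g

27.9513 g


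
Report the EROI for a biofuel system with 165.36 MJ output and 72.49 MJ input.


EROI = E_out / E_in
= 165.36 / 72.49
= 2.2811

2.2811


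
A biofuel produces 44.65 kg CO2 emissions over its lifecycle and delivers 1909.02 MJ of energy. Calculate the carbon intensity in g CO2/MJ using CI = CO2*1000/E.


CI = CO2 * 1000 / E
= 44.65 * 1000 / 1909.02
= 23.3890 g CO2/MJ

23.3890 g CO2/MJ


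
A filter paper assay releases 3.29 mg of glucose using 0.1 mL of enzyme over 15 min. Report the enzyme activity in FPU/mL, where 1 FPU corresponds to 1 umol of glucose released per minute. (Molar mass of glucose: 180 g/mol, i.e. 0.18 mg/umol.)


Activity = glucose_mg / (0.18 mg/umol * V_mL * t_min)
= 3.29 / (0.18 * 0.1 * 15)
= 12.1852 FPU/mL

12.1852 FPU/mL


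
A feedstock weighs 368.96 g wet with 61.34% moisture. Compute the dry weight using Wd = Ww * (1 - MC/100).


Wd = Ww * (1 - MC/100)
= 368.96 * (1 - 61.34/100)
= 142.6399 g

142.6399 g


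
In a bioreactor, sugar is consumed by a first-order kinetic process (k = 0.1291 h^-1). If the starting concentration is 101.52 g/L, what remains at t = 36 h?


S = S0 * exp(-k * t)
S = 101.52 * exp(-0.1291 * 36)
S = 0.9730 g/L

0.9730 g/L


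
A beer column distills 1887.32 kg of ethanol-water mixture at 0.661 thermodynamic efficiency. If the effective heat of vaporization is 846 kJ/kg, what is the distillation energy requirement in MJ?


E = m * 846 / (eta * 1000)
= 1887.32 * 846 / (0.661 * 1000)
= 2415.5412 MJ

2415.5412 MJ


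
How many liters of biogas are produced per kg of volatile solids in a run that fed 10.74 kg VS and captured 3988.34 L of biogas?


Y = V / VS
= 3988.34 / 10.74
= 371.3538 L/kg VS

371.3538 L/kg VS


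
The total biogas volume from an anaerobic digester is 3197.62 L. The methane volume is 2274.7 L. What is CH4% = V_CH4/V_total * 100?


CH4% = V_CH4 / V_total * 100
= 2274.7 / 3197.62 * 100
= 71.1373%

71.1373%


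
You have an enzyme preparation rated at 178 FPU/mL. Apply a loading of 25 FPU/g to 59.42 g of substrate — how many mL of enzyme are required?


V = dosage * m_sub / activity
V = 25 * 59.42 / 178
V = 8.3455 mL

8.3455 mL


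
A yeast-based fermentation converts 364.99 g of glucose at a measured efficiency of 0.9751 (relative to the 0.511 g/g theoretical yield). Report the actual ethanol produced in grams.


Actual ethanol: m = 0.511 * 364.99 * 0.9751
m = 181.8658 g

181.8658 g


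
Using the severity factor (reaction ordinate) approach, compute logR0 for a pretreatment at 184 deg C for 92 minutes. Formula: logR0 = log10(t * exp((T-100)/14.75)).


logR0 = log10(t * exp((T - 100) / 14.75))
= log10(92 * exp((184 - 100) / 14.75))
= 4.4371

4.4371


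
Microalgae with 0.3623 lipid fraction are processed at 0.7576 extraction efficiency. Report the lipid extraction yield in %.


Y = lipid_content * extraction_eff * 100
= 0.3623 * 0.7576 * 100
= 27.4478%

27.4478%


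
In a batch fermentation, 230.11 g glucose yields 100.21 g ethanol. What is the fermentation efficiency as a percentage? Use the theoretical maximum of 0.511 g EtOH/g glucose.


Fermentation efficiency = (actual / (0.511 * glucose)) * 100
= (100.21 / (0.511 * 230.11)) * 100
= 85.2226%

85.2226%


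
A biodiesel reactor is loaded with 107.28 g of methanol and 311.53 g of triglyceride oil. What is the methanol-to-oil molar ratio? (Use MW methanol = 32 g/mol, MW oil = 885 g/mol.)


Molar ratio = n_MeOH / n_oil = (MeOH/32) / (oil/885) = (MeOH * 885) / (32 * oil)
= (107.28 * 885) / (32 * 311.53)
= 9.5238

9.5238


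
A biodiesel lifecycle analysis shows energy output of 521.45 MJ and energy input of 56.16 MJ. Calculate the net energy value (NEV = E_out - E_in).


NEV = E_out - E_in
= 521.45 - 56.16
= 465.2900 MJ

465.2900 MJ


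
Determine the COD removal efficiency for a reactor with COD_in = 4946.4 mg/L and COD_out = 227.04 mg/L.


eta = (COD_in - COD_out) / COD_in * 100
= (4946.4 - 227.04) / 4946.4 * 100
= 95.4100%

95.4100%


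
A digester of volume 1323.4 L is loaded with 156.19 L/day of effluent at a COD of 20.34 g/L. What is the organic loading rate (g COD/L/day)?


OLR = Q * S / V
= 156.19 * 20.34 / 1323.4
= 2.4006 g/L/day

2.4006 g/L/day


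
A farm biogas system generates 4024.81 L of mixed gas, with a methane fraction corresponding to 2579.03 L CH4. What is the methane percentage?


CH4% = V_CH4 / V_total * 100
= 2579.03 / 4024.81 * 100
= 64.0783%

64.0783%


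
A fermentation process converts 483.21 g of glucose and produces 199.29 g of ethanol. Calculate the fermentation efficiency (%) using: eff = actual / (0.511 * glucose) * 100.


Fermentation efficiency = (actual / (0.511 * glucose)) * 100
= (199.29 / (0.511 * 483.21)) * 100
= 80.7103%

80.7103%


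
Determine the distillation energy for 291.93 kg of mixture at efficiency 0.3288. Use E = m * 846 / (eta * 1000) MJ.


E = m * 846 / (eta * 1000)
= 291.93 * 846 / (0.3288 * 1000)
= 751.1338 MJ

751.1338 MJ


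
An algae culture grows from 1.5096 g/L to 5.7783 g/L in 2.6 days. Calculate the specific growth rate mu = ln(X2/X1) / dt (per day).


mu = ln(X2/X1) / dt
= ln(5.7783/1.5096) / 2.6
= 0.5163 per day

0.5163 per day


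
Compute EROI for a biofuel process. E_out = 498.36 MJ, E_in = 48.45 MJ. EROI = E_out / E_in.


EROI = E_out / E_in
= 498.36 / 48.45
= 10.2861

10.2861


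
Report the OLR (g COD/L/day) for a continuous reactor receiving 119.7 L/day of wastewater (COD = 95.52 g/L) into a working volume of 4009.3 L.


OLR = Q * S / V
= 119.7 * 95.52 / 4009.3
= 2.8518 g/L/day

2.8518 g/L/day


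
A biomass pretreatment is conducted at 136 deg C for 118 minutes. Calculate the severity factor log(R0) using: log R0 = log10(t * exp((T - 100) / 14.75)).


logR0 = log10(t * exp((T - 100) / 14.75))
= log10(118 * exp((136 - 100) / 14.75))
= 3.1319

3.1319


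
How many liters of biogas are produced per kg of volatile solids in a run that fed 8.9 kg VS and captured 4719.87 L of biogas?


Y = V / VS
= 4719.87 / 8.9
= 530.3225 L/kg VS

530.3225 L/kg VS


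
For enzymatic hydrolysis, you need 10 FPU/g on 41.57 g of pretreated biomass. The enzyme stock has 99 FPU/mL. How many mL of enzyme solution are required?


V = dosage * m_sub / activity
V = 10 * 41.57 / 99
V = 4.1990 mL

4.1990 mL


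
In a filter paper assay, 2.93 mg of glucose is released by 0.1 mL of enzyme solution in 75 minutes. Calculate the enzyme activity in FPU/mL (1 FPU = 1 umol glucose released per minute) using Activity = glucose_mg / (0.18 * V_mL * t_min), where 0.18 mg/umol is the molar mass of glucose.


Activity = glucose_mg / (0.18 mg/umol * V_mL * t_min)
= 2.93 / (0.18 * 0.1 * 75)
= 2.1704 FPU/mL

2.1704 FPU/mL


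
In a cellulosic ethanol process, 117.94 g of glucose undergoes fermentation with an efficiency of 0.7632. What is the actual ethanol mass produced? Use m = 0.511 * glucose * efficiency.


Actual ethanol: m = 0.511 * 117.94 * 0.7632
m = 45.9960 g

45.9960 g


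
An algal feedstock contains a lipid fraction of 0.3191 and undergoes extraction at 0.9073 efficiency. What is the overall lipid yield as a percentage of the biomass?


Y = lipid_content * extraction_eff * 100
= 0.3191 * 0.9073 * 100
= 28.9519%

28.9519%


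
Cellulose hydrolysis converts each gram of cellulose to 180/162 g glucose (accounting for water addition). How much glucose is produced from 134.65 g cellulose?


glucose = cellulose * 180/162
= 134.65 * 180/162
= 149.6111 g

149.6111 g


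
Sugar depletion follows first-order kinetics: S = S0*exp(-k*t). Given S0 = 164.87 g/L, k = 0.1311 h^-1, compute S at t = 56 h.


S = S0 * exp(-k * t)
S = 164.87 * exp(-0.1311 * 56)
S = 0.1068 g/L

0.1068 g/L


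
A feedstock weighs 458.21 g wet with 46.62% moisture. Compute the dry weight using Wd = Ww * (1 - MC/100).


Wd = Ww * (1 - MC/100)
= 458.21 * (1 - 46.62/100)
= 244.5925 g

244.5925 g


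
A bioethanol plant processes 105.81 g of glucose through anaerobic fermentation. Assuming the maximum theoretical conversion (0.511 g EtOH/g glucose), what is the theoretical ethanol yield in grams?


Theoretical ethanol yield: m_EtOH = 0.511 * m_glucose
m_EtOH = 0.511 * 105.81 = 54.0689 g

54.0689 g


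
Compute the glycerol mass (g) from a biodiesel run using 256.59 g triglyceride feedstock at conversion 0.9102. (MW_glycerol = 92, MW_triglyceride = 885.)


glycerol = oil * conv * (92/885)
= 256.59 * 0.9102 * 92 / 885
= 24.2785 g

24.2785 g


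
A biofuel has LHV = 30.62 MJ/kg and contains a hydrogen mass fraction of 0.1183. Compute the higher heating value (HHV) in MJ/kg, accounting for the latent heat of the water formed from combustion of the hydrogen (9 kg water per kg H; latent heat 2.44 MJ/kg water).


HHV = LHV + H_frac * 9 * 2.44
= 30.62 + 0.1183 * 9 * 2.44
= 33.2179 MJ/kg

33.2179 MJ/kg


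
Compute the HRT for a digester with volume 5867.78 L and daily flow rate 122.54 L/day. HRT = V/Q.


HRT = V / Q
= 5867.78 / 122.54
= 47.8846 days

47.8846 days


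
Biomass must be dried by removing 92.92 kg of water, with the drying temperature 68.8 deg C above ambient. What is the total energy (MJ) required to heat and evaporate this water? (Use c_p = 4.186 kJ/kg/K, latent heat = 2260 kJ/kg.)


E = m_water * (4.186 * dT + 2260) / 1000
= 92.92 * (4.186 * 68.8 + 2260) / 1000
= 236.7599 MJ

236.7599 MJ


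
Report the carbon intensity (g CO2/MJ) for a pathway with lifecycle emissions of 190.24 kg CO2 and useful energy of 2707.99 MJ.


CI = CO2 * 1000 / E
= 190.24 * 1000 / 2707.99
= 70.2514 g CO2/MJ

70.2514 g CO2/MJ


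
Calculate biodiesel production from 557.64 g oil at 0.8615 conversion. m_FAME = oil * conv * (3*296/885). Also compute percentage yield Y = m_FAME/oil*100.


m_FAME = oil * conv * (3 * 296 / 885) = oil * conv * (888/885)
= 557.64 * 0.8615 * 888 / 885
= 482.0354 g
Y = m_FAME / oil * 100 = conv * (888/885) * 100
= 0.8615 * 888 / 885 * 100
= 86.44%

482.0354 g FAME; Y = 86.44%


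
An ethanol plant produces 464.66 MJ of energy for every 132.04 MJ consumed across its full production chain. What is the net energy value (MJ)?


NEV = E_out - E_in
= 464.66 - 132.04
= 332.6200 MJ

332.6200 MJ


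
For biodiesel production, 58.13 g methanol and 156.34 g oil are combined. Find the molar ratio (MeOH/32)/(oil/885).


Molar ratio = n_MeOH / n_oil = (MeOH/32) / (oil/885) = (MeOH * 885) / (32 * oil)
= (58.13 * 885) / (32 * 156.34)
= 10.2831

10.2831


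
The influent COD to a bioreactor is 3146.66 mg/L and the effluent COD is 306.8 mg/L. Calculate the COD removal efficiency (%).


eta = (COD_in - COD_out) / COD_in * 100
= (3146.66 - 306.8) / 3146.66 * 100
= 90.2500%

90.2500%


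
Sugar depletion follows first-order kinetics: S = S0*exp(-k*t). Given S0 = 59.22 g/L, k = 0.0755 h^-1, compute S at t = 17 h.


S = S0 * exp(-k * t)
S = 59.22 * exp(-0.0755 * 17)
S = 16.4078 g/L

16.4078 g/L


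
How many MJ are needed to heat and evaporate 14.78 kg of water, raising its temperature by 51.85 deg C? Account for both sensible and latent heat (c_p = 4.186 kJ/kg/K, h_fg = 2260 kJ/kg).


E = m_water * (4.186 * dT + 2260) / 1000
= 14.78 * (4.186 * 51.85 + 2260) / 1000
= 36.6107 MJ

36.6107 MJ


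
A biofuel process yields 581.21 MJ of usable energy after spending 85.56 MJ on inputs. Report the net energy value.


NEV = E_out - E_in
= 581.21 - 85.56
= 495.6500 MJ

495.6500 MJ


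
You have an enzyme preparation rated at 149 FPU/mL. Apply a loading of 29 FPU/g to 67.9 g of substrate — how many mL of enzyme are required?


V = dosage * m_sub / activity
V = 29 * 67.9 / 149
V = 13.2154 mL

13.2154 mL


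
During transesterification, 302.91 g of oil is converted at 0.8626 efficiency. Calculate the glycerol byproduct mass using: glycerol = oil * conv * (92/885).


glycerol = oil * conv * (92/885)
= 302.91 * 0.8626 * 92 / 885
= 27.1624 g

27.1624 g


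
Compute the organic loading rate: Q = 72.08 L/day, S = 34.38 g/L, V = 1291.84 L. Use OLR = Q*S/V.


OLR = Q * S / V
= 72.08 * 34.38 / 1291.84
= 1.9183 g/L/day

1.9183 g/L/day


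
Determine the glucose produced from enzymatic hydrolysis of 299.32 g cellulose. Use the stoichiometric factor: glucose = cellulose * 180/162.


glucose = cellulose * 180/162
= 299.32 * 180/162
= 332.5778 g

332.5778 g


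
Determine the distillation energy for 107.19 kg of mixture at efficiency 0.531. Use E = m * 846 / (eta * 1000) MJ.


E = m * 846 / (eta * 1000)
= 107.19 * 846 / (0.531 * 1000)
= 170.7773 MJ

170.7773 MJ


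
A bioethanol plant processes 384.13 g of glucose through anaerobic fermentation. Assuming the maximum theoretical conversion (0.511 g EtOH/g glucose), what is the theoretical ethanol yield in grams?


Theoretical ethanol yield: m_EtOH = 0.511 * m_glucose
m_EtOH = 0.511 * 384.13 = 196.2904 g

196.2904 g


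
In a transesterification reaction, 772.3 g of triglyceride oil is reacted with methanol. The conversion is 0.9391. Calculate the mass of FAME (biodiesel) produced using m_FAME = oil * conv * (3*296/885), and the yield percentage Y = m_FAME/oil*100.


m_FAME = oil * conv * (3 * 296 / 885) = oil * conv * (888/885)
= 772.3 * 0.9391 * 888 / 885
= 727.7255 g
Y = m_FAME / oil * 100 = conv * (888/885) * 100
= 0.9391 * 888 / 885 * 100
= 94.23%

727.7255 g FAME; Y = 94.23%


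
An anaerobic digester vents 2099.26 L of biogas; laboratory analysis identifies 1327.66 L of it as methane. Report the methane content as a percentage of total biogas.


CH4% = V_CH4 / V_total * 100
= 1327.66 / 2099.26 * 100
= 63.2442%

63.2442%


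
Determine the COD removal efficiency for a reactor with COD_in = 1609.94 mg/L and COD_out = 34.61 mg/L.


eta = (COD_in - COD_out) / COD_in * 100
= (1609.94 - 34.61) / 1609.94 * 100
= 97.8502%

97.8502%


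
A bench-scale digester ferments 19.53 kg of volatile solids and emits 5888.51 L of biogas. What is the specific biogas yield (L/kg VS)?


Y = V / VS
= 5888.51 / 19.53
= 301.5110 L/kg VS

301.5110 L/kg VS


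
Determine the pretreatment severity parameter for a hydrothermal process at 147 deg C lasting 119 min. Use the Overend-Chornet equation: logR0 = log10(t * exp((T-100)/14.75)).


logR0 = log10(t * exp((T - 100) / 14.75))
= log10(119 * exp((147 - 100) / 14.75))
= 3.4594

3.4594


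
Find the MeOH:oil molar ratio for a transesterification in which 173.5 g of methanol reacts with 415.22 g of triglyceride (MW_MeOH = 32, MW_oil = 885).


Molar ratio = n_MeOH / n_oil = (MeOH/32) / (oil/885) = (MeOH * 885) / (32 * oil)
= (173.5 * 885) / (32 * 415.22)
= 11.5562

11.5562


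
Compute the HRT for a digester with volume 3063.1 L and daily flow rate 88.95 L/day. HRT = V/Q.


HRT = V / Q
= 3063.1 / 88.95
= 34.4362 days

34.4362 days


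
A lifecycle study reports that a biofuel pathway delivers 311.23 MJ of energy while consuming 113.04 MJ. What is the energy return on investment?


EROI = E_out / E_in
= 311.23 / 113.04
= 2.7533

2.7533


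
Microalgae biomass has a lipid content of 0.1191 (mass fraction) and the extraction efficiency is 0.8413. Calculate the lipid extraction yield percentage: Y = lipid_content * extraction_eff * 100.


Y = lipid_content * extraction_eff * 100
= 0.1191 * 0.8413 * 100
= 10.0199%

10.0199%


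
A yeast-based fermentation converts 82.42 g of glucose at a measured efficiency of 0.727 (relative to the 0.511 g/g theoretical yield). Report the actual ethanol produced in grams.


Actual ethanol: m = 0.511 * 82.42 * 0.727
m = 30.6188 g

30.6188 g


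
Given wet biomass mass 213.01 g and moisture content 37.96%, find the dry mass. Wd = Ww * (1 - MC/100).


Wd = Ww * (1 - MC/100)
= 213.01 * (1 - 37.96/100)
= 132.1514 g

132.1514 g


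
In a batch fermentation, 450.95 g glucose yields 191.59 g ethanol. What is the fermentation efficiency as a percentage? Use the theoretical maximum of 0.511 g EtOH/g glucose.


Fermentation efficiency = (actual / (0.511 * glucose)) * 100
= (191.59 / (0.511 * 450.95)) * 100
= 83.1426%

83.1426%


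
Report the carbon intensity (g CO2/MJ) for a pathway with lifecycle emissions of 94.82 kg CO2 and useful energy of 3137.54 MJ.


CI = CO2 * 1000 / E
= 94.82 * 1000 / 3137.54
= 30.2211 g CO2/MJ

30.2211 g CO2/MJ


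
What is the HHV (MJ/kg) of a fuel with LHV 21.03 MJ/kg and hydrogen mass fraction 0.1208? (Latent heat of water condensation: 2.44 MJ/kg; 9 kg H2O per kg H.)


HHV = LHV + H_frac * 9 * 2.44
= 21.03 + 0.1208 * 9 * 2.44
= 23.6828 MJ/kg

23.6828 MJ/kg


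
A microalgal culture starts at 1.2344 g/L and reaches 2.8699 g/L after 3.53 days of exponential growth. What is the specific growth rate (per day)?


mu = ln(X2/X1) / dt
= ln(2.8699/1.2344) / 3.53
= 0.2390 per day

0.2390 per day


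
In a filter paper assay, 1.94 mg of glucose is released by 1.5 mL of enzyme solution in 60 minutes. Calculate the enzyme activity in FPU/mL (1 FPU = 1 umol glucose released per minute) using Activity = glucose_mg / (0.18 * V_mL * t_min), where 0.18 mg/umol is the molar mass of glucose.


Activity = glucose_mg / (0.18 mg/umol * V_mL * t_min)
= 1.94 / (0.18 * 1.5 * 60)
= 0.1198 FPU/mL

0.1198 FPU/mL


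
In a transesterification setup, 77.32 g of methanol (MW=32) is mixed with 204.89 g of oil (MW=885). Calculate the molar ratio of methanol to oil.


Molar ratio = n_MeOH / n_oil = (MeOH/32) / (oil/885) = (MeOH * 885) / (32 * oil)
= (77.32 * 885) / (32 * 204.89)
= 10.4367

10.4367


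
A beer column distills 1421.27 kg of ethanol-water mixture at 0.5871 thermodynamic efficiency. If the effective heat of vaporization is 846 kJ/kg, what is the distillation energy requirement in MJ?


E = m * 846 / (eta * 1000)
= 1421.27 * 846 / (0.5871 * 1000)
= 2048.0232 MJ

2048.0232 MJ


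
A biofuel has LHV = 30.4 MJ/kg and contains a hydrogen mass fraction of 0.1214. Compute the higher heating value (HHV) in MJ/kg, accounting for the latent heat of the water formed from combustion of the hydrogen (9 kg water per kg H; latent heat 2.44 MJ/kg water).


HHV = LHV + H_frac * 9 * 2.44
= 30.4 + 0.1214 * 9 * 2.44
= 33.0659 MJ/kg

33.0659 MJ/kg


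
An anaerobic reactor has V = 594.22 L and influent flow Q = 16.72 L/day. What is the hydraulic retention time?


HRT = V / Q
= 594.22 / 16.72
= 35.5395 days

35.5395 days


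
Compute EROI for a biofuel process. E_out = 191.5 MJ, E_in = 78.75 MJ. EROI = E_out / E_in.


EROI = E_out / E_in
= 191.5 / 78.75
= 2.4317

2.4317
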